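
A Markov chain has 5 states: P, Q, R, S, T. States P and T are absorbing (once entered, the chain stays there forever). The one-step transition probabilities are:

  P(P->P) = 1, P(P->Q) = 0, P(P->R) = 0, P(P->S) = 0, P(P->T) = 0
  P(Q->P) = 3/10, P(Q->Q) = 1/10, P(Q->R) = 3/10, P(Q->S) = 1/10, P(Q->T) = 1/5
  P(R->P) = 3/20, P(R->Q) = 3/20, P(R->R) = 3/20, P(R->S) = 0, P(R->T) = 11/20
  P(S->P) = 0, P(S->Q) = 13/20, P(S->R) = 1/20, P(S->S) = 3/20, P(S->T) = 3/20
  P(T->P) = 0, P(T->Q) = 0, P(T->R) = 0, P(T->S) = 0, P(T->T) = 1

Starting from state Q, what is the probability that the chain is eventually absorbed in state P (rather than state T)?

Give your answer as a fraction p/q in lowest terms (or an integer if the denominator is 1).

Let a_i = P(absorbed in P | start in state i).
Boundary conditions: a_P = 1, a_T = 0.
For each transient state i, a_i = sum_j P(i->j) * a_j:
  a_Q = 3/10*a_P + 1/10*a_Q + 3/10*a_R + 1/10*a_S + 1/5*a_T
  a_R = 3/20*a_P + 3/20*a_Q + 3/20*a_R + 0*a_S + 11/20*a_T
  a_S = 0*a_P + 13/20*a_Q + 1/20*a_R + 3/20*a_S + 3/20*a_T

Substituting a_P = 1 and a_T = 0, rearrange to (I - Q) a = r where r[i] = P(i -> P):
  [9/10, -3/10, -1/10] . (a_Q, a_R, a_S) = 3/10
  [-3/20, 17/20, 0] . (a_Q, a_R, a_S) = 3/20
  [-13/20, -1/20, 17/20] . (a_Q, a_R, a_S) = 0

Solving yields:
  a_Q = 1023/2224
  a_R = 573/2224
  a_S = 51/139

Starting state is Q, so the absorption probability is a_Q = 1023/2224.

Answer: 1023/2224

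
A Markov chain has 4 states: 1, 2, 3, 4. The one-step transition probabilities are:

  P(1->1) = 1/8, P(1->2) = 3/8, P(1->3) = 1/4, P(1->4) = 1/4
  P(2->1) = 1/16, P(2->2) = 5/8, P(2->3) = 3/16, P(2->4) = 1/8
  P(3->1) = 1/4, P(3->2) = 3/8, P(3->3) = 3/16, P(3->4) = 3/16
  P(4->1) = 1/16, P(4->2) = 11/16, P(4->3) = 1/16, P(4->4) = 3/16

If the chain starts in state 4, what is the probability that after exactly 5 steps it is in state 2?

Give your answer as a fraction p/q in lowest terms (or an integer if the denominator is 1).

Computing P^5 by repeated multiplication:
P^1 =
  1: [1/8, 3/8, 1/4, 1/4]
  2: [1/16, 5/8, 3/16, 1/8]
  3: [1/4, 3/8, 3/16, 3/16]
  4: [1/16, 11/16, 1/16, 3/16]
P^2 =
  1: [15/128, 35/64, 21/128, 11/64]
  2: [13/128, 73/128, 45/256, 39/256]
  3: [29/256, 135/256, 23/128, 23/128]
  4: [5/64, 155/256, 43/256, 19/128]
P^3 =
  1: [103/1024, 579/1024, 355/2048, 329/2048]
  2: [417/4096, 2315/4096, 179/1024, 81/512]
  3: [423/4096, 1153/2048, 705/4096, 331/2048]
  4: [405/4096, 1173/2048, 89/512, 633/4096]
P^4 =
  1: [3319/32768, 18565/32768, 1423/8192, 649/4096]
  2: [6661/65536, 9269/16384, 11409/65536, 5195/32768]
  3: [3317/32768, 18555/32768, 11387/65536, 10405/65536]
  4: [6637/65536, 37125/65536, 11427/65536, 10347/65536]
P^5 =
  1: [53163/524288, 74207/131072, 91239/524288, 41529/262144]
  2: [13303/131072, 296735/524288, 182489/1048576, 166193/1048576]
  3: [106331/1048576, 593681/1048576, 5701/32768, 41533/262144]
  4: [53227/524288, 593451/1048576, 182551/1048576, 20765/131072]

(P^5)[4 -> 2] = 593451/1048576

Answer: 593451/1048576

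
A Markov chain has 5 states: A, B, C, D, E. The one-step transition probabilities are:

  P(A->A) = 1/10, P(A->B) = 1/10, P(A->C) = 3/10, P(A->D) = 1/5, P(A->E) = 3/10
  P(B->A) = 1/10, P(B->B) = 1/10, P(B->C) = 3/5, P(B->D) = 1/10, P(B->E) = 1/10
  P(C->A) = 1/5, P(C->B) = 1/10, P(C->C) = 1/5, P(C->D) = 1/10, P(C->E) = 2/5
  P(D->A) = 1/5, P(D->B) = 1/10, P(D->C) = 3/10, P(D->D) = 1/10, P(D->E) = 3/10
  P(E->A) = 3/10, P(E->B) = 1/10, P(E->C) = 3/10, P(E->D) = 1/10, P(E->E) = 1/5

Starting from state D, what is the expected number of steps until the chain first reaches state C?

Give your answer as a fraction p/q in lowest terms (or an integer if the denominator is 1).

Let h_i = expected steps to first reach C from state i.
Boundary: h_C = 0.
First-step equations for the other states:
  h_A = 1 + 1/10*h_A + 1/10*h_B + 3/10*h_C + 1/5*h_D + 3/10*h_E
  h_B = 1 + 1/10*h_A + 1/10*h_B + 3/5*h_C + 1/10*h_D + 1/10*h_E
  h_D = 1 + 1/5*h_A + 1/10*h_B + 3/10*h_C + 1/10*h_D + 3/10*h_E
  h_E = 1 + 3/10*h_A + 1/10*h_B + 3/10*h_C + 1/10*h_D + 1/5*h_E

Substituting h_C = 0 and rearranging gives the linear system (I - Q) h = 1:
  [9/10, -1/10, -1/5, -3/10] . (h_A, h_B, h_D, h_E) = 1
  [-1/10, 9/10, -1/10, -1/10] . (h_A, h_B, h_D, h_E) = 1
  [-1/5, -1/10, 9/10, -3/10] . (h_A, h_B, h_D, h_E) = 1
  [-3/10, -1/10, -1/10, 4/5] . (h_A, h_B, h_D, h_E) = 1

Solving yields:
  h_A = 100/33
  h_B = 70/33
  h_D = 100/33
  h_E = 100/33

Starting state is D, so the expected hitting time is h_D = 100/33.

Answer: 100/33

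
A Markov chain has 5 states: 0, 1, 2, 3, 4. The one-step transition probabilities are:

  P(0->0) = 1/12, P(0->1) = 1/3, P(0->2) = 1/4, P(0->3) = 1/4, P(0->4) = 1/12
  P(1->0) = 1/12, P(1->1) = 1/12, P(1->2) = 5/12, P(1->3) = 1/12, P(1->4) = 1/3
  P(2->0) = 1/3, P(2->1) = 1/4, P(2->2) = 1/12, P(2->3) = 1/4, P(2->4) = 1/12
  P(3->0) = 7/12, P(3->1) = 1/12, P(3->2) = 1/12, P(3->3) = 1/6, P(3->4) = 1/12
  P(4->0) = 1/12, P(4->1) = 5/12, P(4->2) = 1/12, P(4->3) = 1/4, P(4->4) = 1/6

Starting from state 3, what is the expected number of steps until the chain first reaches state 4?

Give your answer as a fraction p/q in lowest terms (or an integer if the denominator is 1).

Let h_i = expected steps to first reach 4 from state i.
Boundary: h_4 = 0.
First-step equations for the other states:
  h_0 = 1 + 1/12*h_0 + 1/3*h_1 + 1/4*h_2 + 1/4*h_3 + 1/12*h_4
  h_1 = 1 + 1/12*h_0 + 1/12*h_1 + 5/12*h_2 + 1/12*h_3 + 1/3*h_4
  h_2 = 1 + 1/3*h_0 + 1/4*h_1 + 1/12*h_2 + 1/4*h_3 + 1/12*h_4
  h_3 = 1 + 7/12*h_0 + 1/12*h_1 + 1/12*h_2 + 1/6*h_3 + 1/12*h_4

Substituting h_4 = 0 and rearranging gives the linear system (I - Q) h = 1:
  [11/12, -1/3, -1/4, -1/4] . (h_0, h_1, h_2, h_3) = 1
  [-1/12, 11/12, -5/12, -1/12] . (h_0, h_1, h_2, h_3) = 1
  [-1/3, -1/4, 11/12, -1/4] . (h_0, h_1, h_2, h_3) = 1
  [-7/12, -1/12, -1/12, 5/6] . (h_0, h_1, h_2, h_3) = 1

Solving yields:
  h_0 = 3568/487
  h_1 = 2840/487
  h_2 = 3620/487
  h_3 = 3728/487

Starting state is 3, so the expected hitting time is h_3 = 3728/487.

Answer: 3728/487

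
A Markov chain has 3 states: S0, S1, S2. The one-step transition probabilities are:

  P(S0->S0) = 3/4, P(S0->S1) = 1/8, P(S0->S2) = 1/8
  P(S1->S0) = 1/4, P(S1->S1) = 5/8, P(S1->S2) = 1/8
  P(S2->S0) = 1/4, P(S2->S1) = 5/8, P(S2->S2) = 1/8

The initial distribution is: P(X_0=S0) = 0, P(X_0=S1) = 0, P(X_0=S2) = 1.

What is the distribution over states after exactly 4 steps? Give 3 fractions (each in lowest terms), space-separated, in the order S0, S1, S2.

Propagating the distribution step by step (d_{t+1} = d_t * P):
d_0 = (S0=0, S1=0, S2=1)
  d_1[S0] = 0*3/4 + 0*1/4 + 1*1/4 = 1/4
  d_1[S1] = 0*1/8 + 0*5/8 + 1*5/8 = 5/8
  d_1[S2] = 0*1/8 + 0*1/8 + 1*1/8 = 1/8
d_1 = (S0=1/4, S1=5/8, S2=1/8)
  d_2[S0] = 1/4*3/4 + 5/8*1/4 + 1/8*1/4 = 3/8
  d_2[S1] = 1/4*1/8 + 5/8*5/8 + 1/8*5/8 = 1/2
  d_2[S2] = 1/4*1/8 + 5/8*1/8 + 1/8*1/8 = 1/8
d_2 = (S0=3/8, S1=1/2, S2=1/8)
  d_3[S0] = 3/8*3/4 + 1/2*1/4 + 1/8*1/4 = 7/16
  d_3[S1] = 3/8*1/8 + 1/2*5/8 + 1/8*5/8 = 7/16
  d_3[S2] = 3/8*1/8 + 1/2*1/8 + 1/8*1/8 = 1/8
d_3 = (S0=7/16, S1=7/16, S2=1/8)
  d_4[S0] = 7/16*3/4 + 7/16*1/4 + 1/8*1/4 = 15/32
  d_4[S1] = 7/16*1/8 + 7/16*5/8 + 1/8*5/8 = 13/32
  d_4[S2] = 7/16*1/8 + 7/16*1/8 + 1/8*1/8 = 1/8
d_4 = (S0=15/32, S1=13/32, S2=1/8)

Answer: 15/32 13/32 1/8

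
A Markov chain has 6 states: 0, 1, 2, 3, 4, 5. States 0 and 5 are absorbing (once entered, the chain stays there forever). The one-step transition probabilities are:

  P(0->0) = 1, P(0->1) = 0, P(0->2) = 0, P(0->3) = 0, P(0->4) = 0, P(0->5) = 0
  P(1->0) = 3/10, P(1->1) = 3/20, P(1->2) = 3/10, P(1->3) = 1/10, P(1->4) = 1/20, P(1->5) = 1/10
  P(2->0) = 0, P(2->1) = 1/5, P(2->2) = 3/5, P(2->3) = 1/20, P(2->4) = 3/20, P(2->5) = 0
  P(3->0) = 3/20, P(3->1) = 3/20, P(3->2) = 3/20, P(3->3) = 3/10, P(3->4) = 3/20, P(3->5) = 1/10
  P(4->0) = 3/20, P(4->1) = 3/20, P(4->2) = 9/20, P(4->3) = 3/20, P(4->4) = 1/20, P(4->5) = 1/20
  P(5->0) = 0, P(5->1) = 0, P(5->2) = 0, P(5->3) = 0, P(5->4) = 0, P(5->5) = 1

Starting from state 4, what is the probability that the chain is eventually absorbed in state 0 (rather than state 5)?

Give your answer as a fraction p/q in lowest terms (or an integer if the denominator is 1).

Answer: 11958/16571

Derivation:
Let a_i = P(absorbed in 0 | start in state i).
Boundary conditions: a_0 = 1, a_5 = 0.
For each transient state i, a_i = sum_j P(i->j) * a_j:
  a_1 = 3/10*a_0 + 3/20*a_1 + 3/10*a_2 + 1/10*a_3 + 1/20*a_4 + 1/10*a_5
  a_2 = 0*a_0 + 1/5*a_1 + 3/5*a_2 + 1/20*a_3 + 3/20*a_4 + 0*a_5
  a_3 = 3/20*a_0 + 3/20*a_1 + 3/20*a_2 + 3/10*a_3 + 3/20*a_4 + 1/10*a_5
  a_4 = 3/20*a_0 + 3/20*a_1 + 9/20*a_2 + 3/20*a_3 + 1/20*a_4 + 1/20*a_5

Substituting a_0 = 1 and a_5 = 0, rearrange to (I - Q) a = r where r[i] = P(i -> 0):
  [17/20, -3/10, -1/10, -1/20] . (a_1, a_2, a_3, a_4) = 3/10
  [-1/5, 2/5, -1/20, -3/20] . (a_1, a_2, a_3, a_4) = 0
  [-3/20, -3/20, 7/10, -3/20] . (a_1, a_2, a_3, a_4) = 3/20
  [-3/20, -9/20, -3/20, 19/20] . (a_1, a_2, a_3, a_4) = 3/20

Solving yields:
  a_1 = 12090/16571
  a_2 = 11937/16571
  a_3 = 11262/16571
  a_4 = 11958/16571

Starting state is 4, so the absorption probability is a_4 = 11958/16571.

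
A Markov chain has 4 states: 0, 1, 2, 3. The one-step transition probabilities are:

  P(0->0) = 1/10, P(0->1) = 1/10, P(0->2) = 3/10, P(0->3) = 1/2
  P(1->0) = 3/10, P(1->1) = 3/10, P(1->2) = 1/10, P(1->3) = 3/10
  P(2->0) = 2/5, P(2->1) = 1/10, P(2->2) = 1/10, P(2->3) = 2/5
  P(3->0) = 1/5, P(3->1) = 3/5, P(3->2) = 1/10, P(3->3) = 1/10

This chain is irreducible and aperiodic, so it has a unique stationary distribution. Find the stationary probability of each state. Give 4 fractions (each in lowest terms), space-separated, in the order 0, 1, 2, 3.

The stationary distribution satisfies pi = pi * P, i.e.:
  pi_0 = 1/10*pi_0 + 3/10*pi_1 + 2/5*pi_2 + 1/5*pi_3
  pi_1 = 1/10*pi_0 + 3/10*pi_1 + 1/10*pi_2 + 3/5*pi_3
  pi_2 = 3/10*pi_0 + 1/10*pi_1 + 1/10*pi_2 + 1/10*pi_3
  pi_3 = 1/2*pi_0 + 3/10*pi_1 + 2/5*pi_2 + 1/10*pi_3
with normalization: pi_0 + pi_1 + pi_2 + pi_3 = 1.

Using the first 3 balance equations plus normalization, the linear system A*pi = b is:
  [-9/10, 3/10, 2/5, 1/5] . pi = 0
  [1/10, -7/10, 1/10, 3/5] . pi = 0
  [3/10, 1/10, -9/10, 1/10] . pi = 0
  [1, 1, 1, 1] . pi = 1

Solving yields:
  pi_0 = 341/1438
  pi_1 = 451/1438
  pi_2 = 106/719
  pi_3 = 217/719

Verification (pi * P):
  341/1438*1/10 + 451/1438*3/10 + 106/719*2/5 + 217/719*1/5 = 341/1438 = pi_0  (ok)
  341/1438*1/10 + 451/1438*3/10 + 106/719*1/10 + 217/719*3/5 = 451/1438 = pi_1  (ok)
  341/1438*3/10 + 451/1438*1/10 + 106/719*1/10 + 217/719*1/10 = 106/719 = pi_2  (ok)
  341/1438*1/2 + 451/1438*3/10 + 106/719*2/5 + 217/719*1/10 = 217/719 = pi_3  (ok)

Answer: 341/1438 451/1438 106/719 217/719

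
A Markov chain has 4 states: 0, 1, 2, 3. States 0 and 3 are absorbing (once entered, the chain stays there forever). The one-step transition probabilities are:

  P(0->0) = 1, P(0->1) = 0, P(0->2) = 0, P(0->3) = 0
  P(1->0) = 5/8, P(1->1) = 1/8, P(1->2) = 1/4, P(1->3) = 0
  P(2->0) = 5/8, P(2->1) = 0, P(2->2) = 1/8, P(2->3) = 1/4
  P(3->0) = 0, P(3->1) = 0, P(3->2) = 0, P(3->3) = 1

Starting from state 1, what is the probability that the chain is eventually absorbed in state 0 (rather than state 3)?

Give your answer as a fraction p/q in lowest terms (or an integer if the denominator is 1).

Let a_i = P(absorbed in 0 | start in state i).
Boundary conditions: a_0 = 1, a_3 = 0.
For each transient state i, a_i = sum_j P(i->j) * a_j:
  a_1 = 5/8*a_0 + 1/8*a_1 + 1/4*a_2 + 0*a_3
  a_2 = 5/8*a_0 + 0*a_1 + 1/8*a_2 + 1/4*a_3

Substituting a_0 = 1 and a_3 = 0, rearrange to (I - Q) a = r where r[i] = P(i -> 0):
  [7/8, -1/4] . (a_1, a_2) = 5/8
  [0, 7/8] . (a_1, a_2) = 5/8

Solving yields:
  a_1 = 45/49
  a_2 = 5/7

Starting state is 1, so the absorption probability is a_1 = 45/49.

Answer: 45/49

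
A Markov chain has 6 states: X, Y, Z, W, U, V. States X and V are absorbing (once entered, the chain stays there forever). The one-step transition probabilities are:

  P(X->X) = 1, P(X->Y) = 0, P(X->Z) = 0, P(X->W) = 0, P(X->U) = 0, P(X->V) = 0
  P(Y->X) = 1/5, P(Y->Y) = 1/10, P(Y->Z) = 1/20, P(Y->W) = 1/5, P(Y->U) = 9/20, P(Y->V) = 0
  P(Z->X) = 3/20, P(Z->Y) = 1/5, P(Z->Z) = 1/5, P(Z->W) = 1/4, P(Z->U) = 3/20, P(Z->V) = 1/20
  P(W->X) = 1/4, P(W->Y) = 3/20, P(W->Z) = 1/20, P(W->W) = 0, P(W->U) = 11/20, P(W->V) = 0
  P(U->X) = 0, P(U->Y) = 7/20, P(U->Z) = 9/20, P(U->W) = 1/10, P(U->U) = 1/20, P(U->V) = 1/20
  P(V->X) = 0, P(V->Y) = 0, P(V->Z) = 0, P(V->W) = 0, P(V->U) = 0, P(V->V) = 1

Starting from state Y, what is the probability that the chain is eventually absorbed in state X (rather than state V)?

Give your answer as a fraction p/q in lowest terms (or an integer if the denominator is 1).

Let a_i = P(absorbed in X | start in state i).
Boundary conditions: a_X = 1, a_V = 0.
For each transient state i, a_i = sum_j P(i->j) * a_j:
  a_Y = 1/5*a_X + 1/10*a_Y + 1/20*a_Z + 1/5*a_W + 9/20*a_U + 0*a_V
  a_Z = 3/20*a_X + 1/5*a_Y + 1/5*a_Z + 1/4*a_W + 3/20*a_U + 1/20*a_V
  a_W = 1/4*a_X + 3/20*a_Y + 1/20*a_Z + 0*a_W + 11/20*a_U + 0*a_V
  a_U = 0*a_X + 7/20*a_Y + 9/20*a_Z + 1/10*a_W + 1/20*a_U + 1/20*a_V

Substituting a_X = 1 and a_V = 0, rearrange to (I - Q) a = r where r[i] = P(i -> X):
  [9/10, -1/20, -1/5, -9/20] . (a_Y, a_Z, a_W, a_U) = 1/5
  [-1/5, 4/5, -1/4, -3/20] . (a_Y, a_Z, a_W, a_U) = 3/20
  [-3/20, -1/20, 1, -11/20] . (a_Y, a_Z, a_W, a_U) = 1/4
  [-7/20, -9/20, -1/10, 19/20] . (a_Y, a_Z, a_W, a_U) = 0

Solving yields:
  a_Y = 17641/20708
  a_Z = 33757/41416
  a_W = 35323/41416
  a_U = 32707/41416

Starting state is Y, so the absorption probability is a_Y = 17641/20708.

Answer: 17641/20708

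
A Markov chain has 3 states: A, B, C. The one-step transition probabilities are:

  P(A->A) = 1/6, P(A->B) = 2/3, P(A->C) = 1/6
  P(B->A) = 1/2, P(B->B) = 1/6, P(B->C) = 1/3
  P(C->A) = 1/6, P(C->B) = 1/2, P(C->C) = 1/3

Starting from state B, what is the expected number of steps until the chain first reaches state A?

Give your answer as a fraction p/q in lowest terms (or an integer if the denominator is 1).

Answer: 18/7

Derivation:
Let h_i = expected steps to first reach A from state i.
Boundary: h_A = 0.
First-step equations for the other states:
  h_B = 1 + 1/2*h_A + 1/6*h_B + 1/3*h_C
  h_C = 1 + 1/6*h_A + 1/2*h_B + 1/3*h_C

Substituting h_A = 0 and rearranging gives the linear system (I - Q) h = 1:
  [5/6, -1/3] . (h_B, h_C) = 1
  [-1/2, 2/3] . (h_B, h_C) = 1

Solving yields:
  h_B = 18/7
  h_C = 24/7

Starting state is B, so the expected hitting time is h_B = 18/7.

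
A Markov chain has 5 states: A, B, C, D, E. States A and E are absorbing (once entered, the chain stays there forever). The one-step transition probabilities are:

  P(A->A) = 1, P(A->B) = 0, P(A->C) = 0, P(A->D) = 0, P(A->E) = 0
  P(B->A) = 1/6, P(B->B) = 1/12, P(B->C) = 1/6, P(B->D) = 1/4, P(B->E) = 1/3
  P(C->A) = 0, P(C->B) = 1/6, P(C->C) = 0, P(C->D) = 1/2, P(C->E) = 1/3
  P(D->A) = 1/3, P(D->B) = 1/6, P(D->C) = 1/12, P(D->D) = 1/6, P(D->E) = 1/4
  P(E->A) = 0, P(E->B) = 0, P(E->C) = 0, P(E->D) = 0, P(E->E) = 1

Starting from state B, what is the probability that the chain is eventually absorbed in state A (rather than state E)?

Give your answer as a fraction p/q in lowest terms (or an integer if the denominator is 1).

Answer: 105/278

Derivation:
Let a_i = P(absorbed in A | start in state i).
Boundary conditions: a_A = 1, a_E = 0.
For each transient state i, a_i = sum_j P(i->j) * a_j:
  a_B = 1/6*a_A + 1/12*a_B + 1/6*a_C + 1/4*a_D + 1/3*a_E
  a_C = 0*a_A + 1/6*a_B + 0*a_C + 1/2*a_D + 1/3*a_E
  a_D = 1/3*a_A + 1/6*a_B + 1/12*a_C + 1/6*a_D + 1/4*a_E

Substituting a_A = 1 and a_E = 0, rearrange to (I - Q) a = r where r[i] = P(i -> A):
  [11/12, -1/6, -1/4] . (a_B, a_C, a_D) = 1/6
  [-1/6, 1, -1/2] . (a_B, a_C, a_D) = 0
  [-1/6, -1/12, 5/6] . (a_B, a_C, a_D) = 1/3

Solving yields:
  a_B = 105/278
  a_C = 44/139
  a_D = 141/278

Starting state is B, so the absorption probability is a_B = 105/278.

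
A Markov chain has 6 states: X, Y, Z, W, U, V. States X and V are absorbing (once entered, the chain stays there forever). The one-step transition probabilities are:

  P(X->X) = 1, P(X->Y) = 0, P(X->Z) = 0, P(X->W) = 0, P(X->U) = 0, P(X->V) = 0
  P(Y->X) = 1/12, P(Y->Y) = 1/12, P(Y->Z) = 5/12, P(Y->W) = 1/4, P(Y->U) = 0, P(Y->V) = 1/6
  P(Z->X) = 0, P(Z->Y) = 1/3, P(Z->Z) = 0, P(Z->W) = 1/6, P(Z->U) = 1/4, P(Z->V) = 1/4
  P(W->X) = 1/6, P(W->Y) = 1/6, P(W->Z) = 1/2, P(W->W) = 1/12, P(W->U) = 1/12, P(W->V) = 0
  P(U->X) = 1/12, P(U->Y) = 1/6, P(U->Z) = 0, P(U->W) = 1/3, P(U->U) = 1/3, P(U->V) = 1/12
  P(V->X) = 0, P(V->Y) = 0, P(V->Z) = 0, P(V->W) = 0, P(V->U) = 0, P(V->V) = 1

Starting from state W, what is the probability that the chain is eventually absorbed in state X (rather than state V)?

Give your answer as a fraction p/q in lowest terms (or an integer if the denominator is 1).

Answer: 1258/2799

Derivation:
Let a_i = P(absorbed in X | start in state i).
Boundary conditions: a_X = 1, a_V = 0.
For each transient state i, a_i = sum_j P(i->j) * a_j:
  a_Y = 1/12*a_X + 1/12*a_Y + 5/12*a_Z + 1/4*a_W + 0*a_U + 1/6*a_V
  a_Z = 0*a_X + 1/3*a_Y + 0*a_Z + 1/6*a_W + 1/4*a_U + 1/4*a_V
  a_W = 1/6*a_X + 1/6*a_Y + 1/2*a_Z + 1/12*a_W + 1/12*a_U + 0*a_V
  a_U = 1/12*a_X + 1/6*a_Y + 0*a_Z + 1/3*a_W + 1/3*a_U + 1/12*a_V

Substituting a_X = 1 and a_V = 0, rearrange to (I - Q) a = r where r[i] = P(i -> X):
  [11/12, -5/12, -1/4, 0] . (a_Y, a_Z, a_W, a_U) = 1/12
  [-1/3, 1, -1/6, -1/4] . (a_Y, a_Z, a_W, a_U) = 0
  [-1/6, -1/2, 11/12, -1/12] . (a_Y, a_Z, a_W, a_U) = 1/6
  [-1/6, 0, -1/3, 2/3] . (a_Y, a_Z, a_W, a_U) = 1/12

Solving yields:
  a_Y = 1961/5598
  a_Z = 1685/5598
  a_W = 1258/2799
  a_U = 136/311

Starting state is W, so the absorption probability is a_W = 1258/2799.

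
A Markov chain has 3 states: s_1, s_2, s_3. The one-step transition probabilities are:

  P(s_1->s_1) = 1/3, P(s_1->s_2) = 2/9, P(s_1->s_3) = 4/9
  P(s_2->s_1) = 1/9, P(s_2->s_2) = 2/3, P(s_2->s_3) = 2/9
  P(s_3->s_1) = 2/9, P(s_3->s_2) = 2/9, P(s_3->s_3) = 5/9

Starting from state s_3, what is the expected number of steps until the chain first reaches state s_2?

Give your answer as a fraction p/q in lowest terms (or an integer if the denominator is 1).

Let h_i = expected steps to first reach s_2 from state i.
Boundary: h_s_2 = 0.
First-step equations for the other states:
  h_s_1 = 1 + 1/3*h_s_1 + 2/9*h_s_2 + 4/9*h_s_3
  h_s_3 = 1 + 2/9*h_s_1 + 2/9*h_s_2 + 5/9*h_s_3

Substituting h_s_2 = 0 and rearranging gives the linear system (I - Q) h = 1:
  [2/3, -4/9] . (h_s_1, h_s_3) = 1
  [-2/9, 4/9] . (h_s_1, h_s_3) = 1

Solving yields:
  h_s_1 = 9/2
  h_s_3 = 9/2

Starting state is s_3, so the expected hitting time is h_s_3 = 9/2.

Answer: 9/2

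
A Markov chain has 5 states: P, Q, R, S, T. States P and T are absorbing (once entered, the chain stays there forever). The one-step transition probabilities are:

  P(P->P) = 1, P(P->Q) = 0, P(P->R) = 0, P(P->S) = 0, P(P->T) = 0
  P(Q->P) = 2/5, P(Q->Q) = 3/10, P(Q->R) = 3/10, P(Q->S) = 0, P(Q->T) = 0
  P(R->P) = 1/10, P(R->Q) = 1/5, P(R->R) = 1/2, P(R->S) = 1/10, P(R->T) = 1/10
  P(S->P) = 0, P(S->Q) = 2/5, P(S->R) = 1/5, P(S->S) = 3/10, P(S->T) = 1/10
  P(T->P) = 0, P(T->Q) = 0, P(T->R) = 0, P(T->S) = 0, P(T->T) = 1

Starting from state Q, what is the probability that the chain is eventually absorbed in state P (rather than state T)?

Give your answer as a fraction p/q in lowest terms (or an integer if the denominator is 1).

Let a_i = P(absorbed in P | start in state i).
Boundary conditions: a_P = 1, a_T = 0.
For each transient state i, a_i = sum_j P(i->j) * a_j:
  a_Q = 2/5*a_P + 3/10*a_Q + 3/10*a_R + 0*a_S + 0*a_T
  a_R = 1/10*a_P + 1/5*a_Q + 1/2*a_R + 1/10*a_S + 1/10*a_T
  a_S = 0*a_P + 2/5*a_Q + 1/5*a_R + 3/10*a_S + 1/10*a_T

Substituting a_P = 1 and a_T = 0, rearrange to (I - Q) a = r where r[i] = P(i -> P):
  [7/10, -3/10, 0] . (a_Q, a_R, a_S) = 2/5
  [-1/5, 1/2, -1/10] . (a_Q, a_R, a_S) = 1/10
  [-2/5, -1/5, 7/10] . (a_Q, a_R, a_S) = 0

Solving yields:
  a_Q = 51/59
  a_R = 121/177
  a_S = 122/177

Starting state is Q, so the absorption probability is a_Q = 51/59.

Answer: 51/59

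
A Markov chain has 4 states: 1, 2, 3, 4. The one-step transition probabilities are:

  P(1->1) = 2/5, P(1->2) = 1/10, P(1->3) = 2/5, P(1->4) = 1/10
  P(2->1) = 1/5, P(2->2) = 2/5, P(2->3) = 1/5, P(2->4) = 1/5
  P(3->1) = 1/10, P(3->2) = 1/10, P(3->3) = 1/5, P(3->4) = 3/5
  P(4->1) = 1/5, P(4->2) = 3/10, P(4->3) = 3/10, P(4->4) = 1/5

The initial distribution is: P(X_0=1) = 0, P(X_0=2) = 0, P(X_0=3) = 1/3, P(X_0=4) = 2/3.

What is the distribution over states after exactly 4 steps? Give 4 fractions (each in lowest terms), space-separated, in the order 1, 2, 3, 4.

Answer: 2159/10000 2259/10000 4073/15000 43/150

Derivation:
Propagating the distribution step by step (d_{t+1} = d_t * P):
d_0 = (1=0, 2=0, 3=1/3, 4=2/3)
  d_1[1] = 0*2/5 + 0*1/5 + 1/3*1/10 + 2/3*1/5 = 1/6
  d_1[2] = 0*1/10 + 0*2/5 + 1/3*1/10 + 2/3*3/10 = 7/30
  d_1[3] = 0*2/5 + 0*1/5 + 1/3*1/5 + 2/3*3/10 = 4/15
  d_1[4] = 0*1/10 + 0*1/5 + 1/3*3/5 + 2/3*1/5 = 1/3
d_1 = (1=1/6, 2=7/30, 3=4/15, 4=1/3)
  d_2[1] = 1/6*2/5 + 7/30*1/5 + 4/15*1/10 + 1/3*1/5 = 31/150
  d_2[2] = 1/6*1/10 + 7/30*2/5 + 4/15*1/10 + 1/3*3/10 = 71/300
  d_2[3] = 1/6*2/5 + 7/30*1/5 + 4/15*1/5 + 1/3*3/10 = 4/15
  d_2[4] = 1/6*1/10 + 7/30*1/5 + 4/15*3/5 + 1/3*1/5 = 29/100
d_2 = (1=31/150, 2=71/300, 3=4/15, 4=29/100)
  d_3[1] = 31/150*2/5 + 71/300*1/5 + 4/15*1/10 + 29/100*1/5 = 161/750
  d_3[2] = 31/150*1/10 + 71/300*2/5 + 4/15*1/10 + 29/100*3/10 = 229/1000
  d_3[3] = 31/150*2/5 + 71/300*1/5 + 4/15*1/5 + 29/100*3/10 = 811/3000
  d_3[4] = 31/150*1/10 + 71/300*1/5 + 4/15*3/5 + 29/100*1/5 = 143/500
d_3 = (1=161/750, 2=229/1000, 3=811/3000, 4=143/500)
  d_4[1] = 161/750*2/5 + 229/1000*1/5 + 811/3000*1/10 + 143/500*1/5 = 2159/10000
  d_4[2] = 161/750*1/10 + 229/1000*2/5 + 811/3000*1/10 + 143/500*3/10 = 2259/10000
  d_4[3] = 161/750*2/5 + 229/1000*1/5 + 811/3000*1/5 + 143/500*3/10 = 4073/15000
  d_4[4] = 161/750*1/10 + 229/1000*1/5 + 811/3000*3/5 + 143/500*1/5 = 43/150
d_4 = (1=2159/10000, 2=2259/10000, 3=4073/15000, 4=43/150)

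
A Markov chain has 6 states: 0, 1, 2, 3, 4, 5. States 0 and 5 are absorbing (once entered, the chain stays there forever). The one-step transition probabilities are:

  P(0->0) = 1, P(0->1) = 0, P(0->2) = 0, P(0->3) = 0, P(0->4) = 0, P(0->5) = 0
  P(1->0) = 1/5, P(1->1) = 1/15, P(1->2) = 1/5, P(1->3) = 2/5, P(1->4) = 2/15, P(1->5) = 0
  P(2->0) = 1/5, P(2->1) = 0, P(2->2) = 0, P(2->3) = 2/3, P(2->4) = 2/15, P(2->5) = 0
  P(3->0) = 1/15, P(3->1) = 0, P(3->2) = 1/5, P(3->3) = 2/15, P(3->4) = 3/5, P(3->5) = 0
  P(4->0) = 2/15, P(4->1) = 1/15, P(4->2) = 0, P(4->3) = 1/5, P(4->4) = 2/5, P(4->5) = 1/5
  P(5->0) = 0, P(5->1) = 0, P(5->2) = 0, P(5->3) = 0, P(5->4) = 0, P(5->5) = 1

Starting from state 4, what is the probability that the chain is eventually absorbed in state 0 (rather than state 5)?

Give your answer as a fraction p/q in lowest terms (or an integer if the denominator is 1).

Let a_i = P(absorbed in 0 | start in state i).
Boundary conditions: a_0 = 1, a_5 = 0.
For each transient state i, a_i = sum_j P(i->j) * a_j:
  a_1 = 1/5*a_0 + 1/15*a_1 + 1/5*a_2 + 2/5*a_3 + 2/15*a_4 + 0*a_5
  a_2 = 1/5*a_0 + 0*a_1 + 0*a_2 + 2/3*a_3 + 2/15*a_4 + 0*a_5
  a_3 = 1/15*a_0 + 0*a_1 + 1/5*a_2 + 2/15*a_3 + 3/5*a_4 + 0*a_5
  a_4 = 2/15*a_0 + 1/15*a_1 + 0*a_2 + 1/5*a_3 + 2/5*a_4 + 1/5*a_5

Substituting a_0 = 1 and a_5 = 0, rearrange to (I - Q) a = r where r[i] = P(i -> 0):
  [14/15, -1/5, -2/5, -2/15] . (a_1, a_2, a_3, a_4) = 1/5
  [0, 1, -2/3, -2/15] . (a_1, a_2, a_3, a_4) = 1/5
  [0, -1/5, 13/15, -3/5] . (a_1, a_2, a_3, a_4) = 1/15
  [-1/15, 0, -1/5, 3/5] . (a_1, a_2, a_3, a_4) = 2/15

Solving yields:
  a_1 = 731/1112
  a_2 = 353/556
  a_3 = 1237/2224
  a_4 = 1069/2224

Starting state is 4, so the absorption probability is a_4 = 1069/2224.

Answer: 1069/2224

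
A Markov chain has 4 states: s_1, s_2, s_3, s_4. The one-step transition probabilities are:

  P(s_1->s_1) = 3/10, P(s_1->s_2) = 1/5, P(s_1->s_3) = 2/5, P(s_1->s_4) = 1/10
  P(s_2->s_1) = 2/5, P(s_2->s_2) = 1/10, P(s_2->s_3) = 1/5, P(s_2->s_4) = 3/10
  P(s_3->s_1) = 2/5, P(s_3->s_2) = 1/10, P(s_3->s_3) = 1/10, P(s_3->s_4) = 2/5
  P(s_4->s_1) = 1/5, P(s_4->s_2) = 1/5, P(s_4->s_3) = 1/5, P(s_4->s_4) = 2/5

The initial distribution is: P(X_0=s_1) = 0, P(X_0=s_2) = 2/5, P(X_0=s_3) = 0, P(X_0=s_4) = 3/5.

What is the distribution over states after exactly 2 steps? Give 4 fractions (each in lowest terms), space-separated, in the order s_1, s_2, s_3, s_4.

Answer: 3/10 41/250 59/250 3/10

Derivation:
Propagating the distribution step by step (d_{t+1} = d_t * P):
d_0 = (s_1=0, s_2=2/5, s_3=0, s_4=3/5)
  d_1[s_1] = 0*3/10 + 2/5*2/5 + 0*2/5 + 3/5*1/5 = 7/25
  d_1[s_2] = 0*1/5 + 2/5*1/10 + 0*1/10 + 3/5*1/5 = 4/25
  d_1[s_3] = 0*2/5 + 2/5*1/5 + 0*1/10 + 3/5*1/5 = 1/5
  d_1[s_4] = 0*1/10 + 2/5*3/10 + 0*2/5 + 3/5*2/5 = 9/25
d_1 = (s_1=7/25, s_2=4/25, s_3=1/5, s_4=9/25)
  d_2[s_1] = 7/25*3/10 + 4/25*2/5 + 1/5*2/5 + 9/25*1/5 = 3/10
  d_2[s_2] = 7/25*1/5 + 4/25*1/10 + 1/5*1/10 + 9/25*1/5 = 41/250
  d_2[s_3] = 7/25*2/5 + 4/25*1/5 + 1/5*1/10 + 9/25*1/5 = 59/250
  d_2[s_4] = 7/25*1/10 + 4/25*3/10 + 1/5*2/5 + 9/25*2/5 = 3/10
d_2 = (s_1=3/10, s_2=41/250, s_3=59/250, s_4=3/10)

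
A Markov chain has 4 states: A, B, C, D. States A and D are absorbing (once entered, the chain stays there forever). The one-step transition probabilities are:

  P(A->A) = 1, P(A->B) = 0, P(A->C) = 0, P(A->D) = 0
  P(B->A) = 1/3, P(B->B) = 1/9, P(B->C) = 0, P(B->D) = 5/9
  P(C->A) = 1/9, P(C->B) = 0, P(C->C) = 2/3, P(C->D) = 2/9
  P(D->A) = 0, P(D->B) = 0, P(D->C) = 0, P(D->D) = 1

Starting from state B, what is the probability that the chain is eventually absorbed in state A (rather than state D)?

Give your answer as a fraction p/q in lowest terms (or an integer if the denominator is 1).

Answer: 3/8

Derivation:
Let a_i = P(absorbed in A | start in state i).
Boundary conditions: a_A = 1, a_D = 0.
For each transient state i, a_i = sum_j P(i->j) * a_j:
  a_B = 1/3*a_A + 1/9*a_B + 0*a_C + 5/9*a_D
  a_C = 1/9*a_A + 0*a_B + 2/3*a_C + 2/9*a_D

Substituting a_A = 1 and a_D = 0, rearrange to (I - Q) a = r where r[i] = P(i -> A):
  [8/9, 0] . (a_B, a_C) = 1/3
  [0, 1/3] . (a_B, a_C) = 1/9

Solving yields:
  a_B = 3/8
  a_C = 1/3

Starting state is B, so the absorption probability is a_B = 3/8.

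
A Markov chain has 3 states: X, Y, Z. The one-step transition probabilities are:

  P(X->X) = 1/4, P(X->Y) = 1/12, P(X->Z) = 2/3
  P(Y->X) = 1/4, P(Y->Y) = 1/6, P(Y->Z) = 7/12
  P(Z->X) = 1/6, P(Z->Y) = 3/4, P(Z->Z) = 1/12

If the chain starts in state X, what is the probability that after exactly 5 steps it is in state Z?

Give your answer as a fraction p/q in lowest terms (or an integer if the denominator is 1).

Computing P^5 by repeated multiplication:
P^1 =
  X: [1/4, 1/12, 2/3]
  Y: [1/4, 1/6, 7/12]
  Z: [1/6, 3/4, 1/12]
P^2 =
  X: [7/36, 77/144, 13/48]
  Y: [29/144, 35/72, 5/16]
  Z: [35/144, 29/144, 5/9]
P^3 =
  X: [131/576, 533/1728, 401/864]
  Y: [43/192, 287/864, 767/1728]
  Z: [11/54, 271/576, 563/1728]
P^4 =
  X: [2191/10368, 8677/20736, 853/2304]
  Y: [4417/20736, 4219/10368, 2627/6912]
  Z: [4621/20736, 7045/20736, 4535/10368]
P^5 =
  X: [6059/27648, 90829/248832, 6467/15552]
  Y: [18109/82944, 46111/124416, 102283/248832]
  Z: [26569/124416, 11149/27648, 95353/248832]

(P^5)[X -> Z] = 6467/15552

Answer: 6467/15552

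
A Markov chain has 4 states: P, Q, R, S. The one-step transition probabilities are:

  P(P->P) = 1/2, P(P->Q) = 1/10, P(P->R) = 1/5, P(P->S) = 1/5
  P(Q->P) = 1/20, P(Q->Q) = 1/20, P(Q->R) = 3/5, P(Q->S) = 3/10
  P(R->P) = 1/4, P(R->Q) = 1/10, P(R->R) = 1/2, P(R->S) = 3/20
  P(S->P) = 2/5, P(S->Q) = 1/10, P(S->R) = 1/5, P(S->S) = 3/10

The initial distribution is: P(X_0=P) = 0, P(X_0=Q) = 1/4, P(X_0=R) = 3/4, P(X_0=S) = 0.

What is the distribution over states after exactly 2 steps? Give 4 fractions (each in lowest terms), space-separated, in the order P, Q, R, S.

Propagating the distribution step by step (d_{t+1} = d_t * P):
d_0 = (P=0, Q=1/4, R=3/4, S=0)
  d_1[P] = 0*1/2 + 1/4*1/20 + 3/4*1/4 + 0*2/5 = 1/5
  d_1[Q] = 0*1/10 + 1/4*1/20 + 3/4*1/10 + 0*1/10 = 7/80
  d_1[R] = 0*1/5 + 1/4*3/5 + 3/4*1/2 + 0*1/5 = 21/40
  d_1[S] = 0*1/5 + 1/4*3/10 + 3/4*3/20 + 0*3/10 = 3/16
d_1 = (P=1/5, Q=7/80, R=21/40, S=3/16)
  d_2[P] = 1/5*1/2 + 7/80*1/20 + 21/40*1/4 + 3/16*2/5 = 497/1600
  d_2[Q] = 1/5*1/10 + 7/80*1/20 + 21/40*1/10 + 3/16*1/10 = 153/1600
  d_2[R] = 1/5*1/5 + 7/80*3/5 + 21/40*1/2 + 3/16*1/5 = 157/400
  d_2[S] = 1/5*1/5 + 7/80*3/10 + 21/40*3/20 + 3/16*3/10 = 161/800
d_2 = (P=497/1600, Q=153/1600, R=157/400, S=161/800)

Answer: 497/1600 153/1600 157/400 161/800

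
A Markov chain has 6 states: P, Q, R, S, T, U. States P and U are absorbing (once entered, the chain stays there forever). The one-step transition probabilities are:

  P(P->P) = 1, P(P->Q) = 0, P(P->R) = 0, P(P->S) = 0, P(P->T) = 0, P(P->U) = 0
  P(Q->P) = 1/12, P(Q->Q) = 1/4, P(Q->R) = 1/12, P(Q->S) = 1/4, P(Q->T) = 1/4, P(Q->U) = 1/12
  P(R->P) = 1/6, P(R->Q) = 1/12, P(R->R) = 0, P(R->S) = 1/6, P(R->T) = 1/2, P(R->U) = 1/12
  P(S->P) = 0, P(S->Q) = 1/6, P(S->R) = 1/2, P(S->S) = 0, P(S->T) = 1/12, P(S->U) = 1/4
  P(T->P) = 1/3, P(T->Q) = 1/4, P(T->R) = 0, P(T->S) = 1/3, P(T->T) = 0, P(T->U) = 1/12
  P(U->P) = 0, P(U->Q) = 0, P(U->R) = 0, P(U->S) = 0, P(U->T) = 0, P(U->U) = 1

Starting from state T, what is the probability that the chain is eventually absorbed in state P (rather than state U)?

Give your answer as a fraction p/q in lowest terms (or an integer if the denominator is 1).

Answer: 2736/4505

Derivation:
Let a_i = P(absorbed in P | start in state i).
Boundary conditions: a_P = 1, a_U = 0.
For each transient state i, a_i = sum_j P(i->j) * a_j:
  a_Q = 1/12*a_P + 1/4*a_Q + 1/12*a_R + 1/4*a_S + 1/4*a_T + 1/12*a_U
  a_R = 1/6*a_P + 1/12*a_Q + 0*a_R + 1/6*a_S + 1/2*a_T + 1/12*a_U
  a_S = 0*a_P + 1/6*a_Q + 1/2*a_R + 0*a_S + 1/12*a_T + 1/4*a_U
  a_T = 1/3*a_P + 1/4*a_Q + 0*a_R + 1/3*a_S + 0*a_T + 1/12*a_U

Substituting a_P = 1 and a_U = 0, rearrange to (I - Q) a = r where r[i] = P(i -> P):
  [3/4, -1/12, -1/4, -1/4] . (a_Q, a_R, a_S, a_T) = 1/12
  [-1/12, 1, -1/6, -1/2] . (a_Q, a_R, a_S, a_T) = 1/6
  [-1/6, -1/2, 1, -1/12] . (a_Q, a_R, a_S, a_T) = 0
  [-1/4, 0, -1/3, 1] . (a_Q, a_R, a_S, a_T) = 1/3

Solving yields:
  a_Q = 2352/4505
  a_R = 2638/4505
  a_S = 1939/4505
  a_T = 2736/4505

Starting state is T, so the absorption probability is a_T = 2736/4505.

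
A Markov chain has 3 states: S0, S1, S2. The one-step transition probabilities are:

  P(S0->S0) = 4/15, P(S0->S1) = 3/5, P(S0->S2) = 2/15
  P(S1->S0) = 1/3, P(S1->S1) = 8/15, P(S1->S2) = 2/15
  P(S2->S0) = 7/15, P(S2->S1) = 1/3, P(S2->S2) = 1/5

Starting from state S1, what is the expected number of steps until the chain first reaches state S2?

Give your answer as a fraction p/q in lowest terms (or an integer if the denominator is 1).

Let h_i = expected steps to first reach S2 from state i.
Boundary: h_S2 = 0.
First-step equations for the other states:
  h_S0 = 1 + 4/15*h_S0 + 3/5*h_S1 + 2/15*h_S2
  h_S1 = 1 + 1/3*h_S0 + 8/15*h_S1 + 2/15*h_S2

Substituting h_S2 = 0 and rearranging gives the linear system (I - Q) h = 1:
  [11/15, -3/5] . (h_S0, h_S1) = 1
  [-1/3, 7/15] . (h_S0, h_S1) = 1

Solving yields:
  h_S0 = 15/2
  h_S1 = 15/2

Starting state is S1, so the expected hitting time is h_S1 = 15/2.

Answer: 15/2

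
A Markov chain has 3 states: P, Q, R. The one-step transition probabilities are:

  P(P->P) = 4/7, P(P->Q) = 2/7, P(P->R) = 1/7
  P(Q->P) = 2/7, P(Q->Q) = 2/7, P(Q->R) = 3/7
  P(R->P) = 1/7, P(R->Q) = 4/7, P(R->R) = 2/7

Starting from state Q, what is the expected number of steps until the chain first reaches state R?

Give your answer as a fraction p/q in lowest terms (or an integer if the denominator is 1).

Let h_i = expected steps to first reach R from state i.
Boundary: h_R = 0.
First-step equations for the other states:
  h_P = 1 + 4/7*h_P + 2/7*h_Q + 1/7*h_R
  h_Q = 1 + 2/7*h_P + 2/7*h_Q + 3/7*h_R

Substituting h_R = 0 and rearranging gives the linear system (I - Q) h = 1:
  [3/7, -2/7] . (h_P, h_Q) = 1
  [-2/7, 5/7] . (h_P, h_Q) = 1

Solving yields:
  h_P = 49/11
  h_Q = 35/11

Starting state is Q, so the expected hitting time is h_Q = 35/11.

Answer: 35/11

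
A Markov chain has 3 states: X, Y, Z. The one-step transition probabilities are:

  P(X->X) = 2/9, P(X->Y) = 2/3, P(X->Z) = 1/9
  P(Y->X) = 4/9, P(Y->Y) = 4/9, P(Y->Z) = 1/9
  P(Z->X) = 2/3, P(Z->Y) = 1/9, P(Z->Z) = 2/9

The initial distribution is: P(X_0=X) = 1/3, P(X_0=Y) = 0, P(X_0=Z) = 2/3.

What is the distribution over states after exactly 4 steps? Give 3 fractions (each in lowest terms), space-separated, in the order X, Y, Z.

Propagating the distribution step by step (d_{t+1} = d_t * P):
d_0 = (X=1/3, Y=0, Z=2/3)
  d_1[X] = 1/3*2/9 + 0*4/9 + 2/3*2/3 = 14/27
  d_1[Y] = 1/3*2/3 + 0*4/9 + 2/3*1/9 = 8/27
  d_1[Z] = 1/3*1/9 + 0*1/9 + 2/3*2/9 = 5/27
d_1 = (X=14/27, Y=8/27, Z=5/27)
  d_2[X] = 14/27*2/9 + 8/27*4/9 + 5/27*2/3 = 10/27
  d_2[Y] = 14/27*2/3 + 8/27*4/9 + 5/27*1/9 = 121/243
  d_2[Z] = 14/27*1/9 + 8/27*1/9 + 5/27*2/9 = 32/243
d_2 = (X=10/27, Y=121/243, Z=32/243)
  d_3[X] = 10/27*2/9 + 121/243*4/9 + 32/243*2/3 = 856/2187
  d_3[Y] = 10/27*2/3 + 121/243*4/9 + 32/243*1/9 = 352/729
  d_3[Z] = 10/27*1/9 + 121/243*1/9 + 32/243*2/9 = 275/2187
d_3 = (X=856/2187, Y=352/729, Z=275/2187)
  d_4[X] = 856/2187*2/9 + 352/729*4/9 + 275/2187*2/3 = 7586/19683
  d_4[Y] = 856/2187*2/3 + 352/729*4/9 + 275/2187*1/9 = 9635/19683
  d_4[Z] = 856/2187*1/9 + 352/729*1/9 + 275/2187*2/9 = 2462/19683
d_4 = (X=7586/19683, Y=9635/19683, Z=2462/19683)

Answer: 7586/19683 9635/19683 2462/19683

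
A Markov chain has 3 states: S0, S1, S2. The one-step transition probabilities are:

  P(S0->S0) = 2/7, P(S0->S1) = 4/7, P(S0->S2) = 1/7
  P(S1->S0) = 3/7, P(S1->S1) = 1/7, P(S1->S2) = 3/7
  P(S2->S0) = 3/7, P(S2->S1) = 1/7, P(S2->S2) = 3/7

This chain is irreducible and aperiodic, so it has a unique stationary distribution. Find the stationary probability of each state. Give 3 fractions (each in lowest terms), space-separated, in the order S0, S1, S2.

Answer: 3/8 17/56 9/28

Derivation:
The stationary distribution satisfies pi = pi * P, i.e.:
  pi_S0 = 2/7*pi_S0 + 3/7*pi_S1 + 3/7*pi_S2
  pi_S1 = 4/7*pi_S0 + 1/7*pi_S1 + 1/7*pi_S2
  pi_S2 = 1/7*pi_S0 + 3/7*pi_S1 + 3/7*pi_S2
with normalization: pi_S0 + pi_S1 + pi_S2 = 1.

Using the first 2 balance equations plus normalization, the linear system A*pi = b is:
  [-5/7, 3/7, 3/7] . pi = 0
  [4/7, -6/7, 1/7] . pi = 0
  [1, 1, 1] . pi = 1

Solving yields:
  pi_S0 = 3/8
  pi_S1 = 17/56
  pi_S2 = 9/28

Verification (pi * P):
  3/8*2/7 + 17/56*3/7 + 9/28*3/7 = 3/8 = pi_S0  (ok)
  3/8*4/7 + 17/56*1/7 + 9/28*1/7 = 17/56 = pi_S1  (ok)
  3/8*1/7 + 17/56*3/7 + 9/28*3/7 = 9/28 = pi_S2  (ok)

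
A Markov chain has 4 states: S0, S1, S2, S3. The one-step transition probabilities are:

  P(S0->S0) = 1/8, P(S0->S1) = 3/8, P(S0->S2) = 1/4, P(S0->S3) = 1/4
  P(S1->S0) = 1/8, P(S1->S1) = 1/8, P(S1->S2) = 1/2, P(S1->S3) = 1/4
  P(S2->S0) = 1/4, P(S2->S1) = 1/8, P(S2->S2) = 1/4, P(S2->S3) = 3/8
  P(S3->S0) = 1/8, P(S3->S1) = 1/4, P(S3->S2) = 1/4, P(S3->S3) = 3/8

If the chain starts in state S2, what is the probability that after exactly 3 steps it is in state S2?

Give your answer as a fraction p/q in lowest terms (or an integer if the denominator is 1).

Computing P^3 by repeated multiplication:
P^1 =
  S0: [1/8, 3/8, 1/4, 1/4]
  S1: [1/8, 1/8, 1/2, 1/4]
  S2: [1/4, 1/8, 1/4, 3/8]
  S3: [1/8, 1/4, 1/4, 3/8]
P^2 =
  S0: [5/32, 3/16, 11/32, 5/16]
  S1: [3/16, 3/16, 9/32, 11/32]
  S2: [5/32, 15/64, 9/32, 21/64]
  S3: [5/32, 13/64, 5/16, 21/64]
P^3 =
  S0: [43/256, 13/64, 19/64, 85/256]
  S1: [41/256, 55/256, 19/64, 21/64]
  S2: [41/256, 105/512, 79/256, 167/512]
  S3: [21/128, 105/512, 77/256, 169/512]

(P^3)[S2 -> S2] = 79/256

Answer: 79/256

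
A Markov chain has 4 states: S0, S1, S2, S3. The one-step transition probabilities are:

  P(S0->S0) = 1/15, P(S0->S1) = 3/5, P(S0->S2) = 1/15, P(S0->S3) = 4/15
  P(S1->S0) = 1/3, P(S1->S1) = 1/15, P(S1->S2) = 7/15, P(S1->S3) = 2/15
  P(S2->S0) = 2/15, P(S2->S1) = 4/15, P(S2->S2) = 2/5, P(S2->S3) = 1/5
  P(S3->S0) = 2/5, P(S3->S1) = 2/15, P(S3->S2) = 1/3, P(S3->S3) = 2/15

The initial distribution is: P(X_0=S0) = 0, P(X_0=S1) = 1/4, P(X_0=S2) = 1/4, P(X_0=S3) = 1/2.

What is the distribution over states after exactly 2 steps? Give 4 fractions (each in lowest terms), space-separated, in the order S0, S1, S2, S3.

Answer: 41/225 29/90 53/180 181/900

Derivation:
Propagating the distribution step by step (d_{t+1} = d_t * P):
d_0 = (S0=0, S1=1/4, S2=1/4, S3=1/2)
  d_1[S0] = 0*1/15 + 1/4*1/3 + 1/4*2/15 + 1/2*2/5 = 19/60
  d_1[S1] = 0*3/5 + 1/4*1/15 + 1/4*4/15 + 1/2*2/15 = 3/20
  d_1[S2] = 0*1/15 + 1/4*7/15 + 1/4*2/5 + 1/2*1/3 = 23/60
  d_1[S3] = 0*4/15 + 1/4*2/15 + 1/4*1/5 + 1/2*2/15 = 3/20
d_1 = (S0=19/60, S1=3/20, S2=23/60, S3=3/20)
  d_2[S0] = 19/60*1/15 + 3/20*1/3 + 23/60*2/15 + 3/20*2/5 = 41/225
  d_2[S1] = 19/60*3/5 + 3/20*1/15 + 23/60*4/15 + 3/20*2/15 = 29/90
  d_2[S2] = 19/60*1/15 + 3/20*7/15 + 23/60*2/5 + 3/20*1/3 = 53/180
  d_2[S3] = 19/60*4/15 + 3/20*2/15 + 23/60*1/5 + 3/20*2/15 = 181/900
d_2 = (S0=41/225, S1=29/90, S2=53/180, S3=181/900)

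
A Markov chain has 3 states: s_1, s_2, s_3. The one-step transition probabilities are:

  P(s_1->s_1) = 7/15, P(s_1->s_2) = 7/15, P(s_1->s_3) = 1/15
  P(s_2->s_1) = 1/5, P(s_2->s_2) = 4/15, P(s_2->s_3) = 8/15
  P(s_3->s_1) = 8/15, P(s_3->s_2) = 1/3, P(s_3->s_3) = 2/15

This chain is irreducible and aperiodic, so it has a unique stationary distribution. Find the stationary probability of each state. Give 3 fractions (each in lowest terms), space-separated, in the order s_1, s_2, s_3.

The stationary distribution satisfies pi = pi * P, i.e.:
  pi_s_1 = 7/15*pi_s_1 + 1/5*pi_s_2 + 8/15*pi_s_3
  pi_s_2 = 7/15*pi_s_1 + 4/15*pi_s_2 + 1/3*pi_s_3
  pi_s_3 = 1/15*pi_s_1 + 8/15*pi_s_2 + 2/15*pi_s_3
with normalization: pi_s_1 + pi_s_2 + pi_s_3 = 1.

Using the first 2 balance equations plus normalization, the linear system A*pi = b is:
  [-8/15, 1/5, 8/15] . pi = 0
  [7/15, -11/15, 1/3] . pi = 0
  [1, 1, 1] . pi = 1

Solving yields:
  pi_s_1 = 103/266
  pi_s_2 = 48/133
  pi_s_3 = 67/266

Verification (pi * P):
  103/266*7/15 + 48/133*1/5 + 67/266*8/15 = 103/266 = pi_s_1  (ok)
  103/266*7/15 + 48/133*4/15 + 67/266*1/3 = 48/133 = pi_s_2  (ok)
  103/266*1/15 + 48/133*8/15 + 67/266*2/15 = 67/266 = pi_s_3  (ok)

Answer: 103/266 48/133 67/266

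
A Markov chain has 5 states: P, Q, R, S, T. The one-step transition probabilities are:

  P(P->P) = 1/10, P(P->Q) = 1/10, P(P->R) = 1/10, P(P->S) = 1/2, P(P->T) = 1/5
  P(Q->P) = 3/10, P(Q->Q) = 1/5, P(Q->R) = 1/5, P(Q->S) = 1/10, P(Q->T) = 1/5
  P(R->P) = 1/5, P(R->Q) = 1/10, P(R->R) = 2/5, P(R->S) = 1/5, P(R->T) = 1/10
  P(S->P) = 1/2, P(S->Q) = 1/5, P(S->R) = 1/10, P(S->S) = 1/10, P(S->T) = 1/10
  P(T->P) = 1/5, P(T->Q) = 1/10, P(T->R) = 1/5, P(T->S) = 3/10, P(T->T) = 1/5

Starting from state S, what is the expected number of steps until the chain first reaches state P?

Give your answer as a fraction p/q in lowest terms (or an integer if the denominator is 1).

Answer: 1294/481

Derivation:
Let h_i = expected steps to first reach P from state i.
Boundary: h_P = 0.
First-step equations for the other states:
  h_Q = 1 + 3/10*h_P + 1/5*h_Q + 1/5*h_R + 1/10*h_S + 1/5*h_T
  h_R = 1 + 1/5*h_P + 1/10*h_Q + 2/5*h_R + 1/5*h_S + 1/10*h_T
  h_S = 1 + 1/2*h_P + 1/5*h_Q + 1/10*h_R + 1/10*h_S + 1/10*h_T
  h_T = 1 + 1/5*h_P + 1/10*h_Q + 1/5*h_R + 3/10*h_S + 1/5*h_T

Substituting h_P = 0 and rearranging gives the linear system (I - Q) h = 1:
  [4/5, -1/5, -1/10, -1/5] . (h_Q, h_R, h_S, h_T) = 1
  [-1/10, 3/5, -1/5, -1/10] . (h_Q, h_R, h_S, h_T) = 1
  [-1/5, -1/10, 9/10, -1/10] . (h_Q, h_R, h_S, h_T) = 1
  [-1/10, -1/5, -3/10, 4/5] . (h_Q, h_R, h_S, h_T) = 1

Solving yields:
  h_Q = 1648/481
  h_R = 1798/481
  h_S = 1294/481
  h_T = 134/37

Starting state is S, so the expected hitting time is h_S = 1294/481.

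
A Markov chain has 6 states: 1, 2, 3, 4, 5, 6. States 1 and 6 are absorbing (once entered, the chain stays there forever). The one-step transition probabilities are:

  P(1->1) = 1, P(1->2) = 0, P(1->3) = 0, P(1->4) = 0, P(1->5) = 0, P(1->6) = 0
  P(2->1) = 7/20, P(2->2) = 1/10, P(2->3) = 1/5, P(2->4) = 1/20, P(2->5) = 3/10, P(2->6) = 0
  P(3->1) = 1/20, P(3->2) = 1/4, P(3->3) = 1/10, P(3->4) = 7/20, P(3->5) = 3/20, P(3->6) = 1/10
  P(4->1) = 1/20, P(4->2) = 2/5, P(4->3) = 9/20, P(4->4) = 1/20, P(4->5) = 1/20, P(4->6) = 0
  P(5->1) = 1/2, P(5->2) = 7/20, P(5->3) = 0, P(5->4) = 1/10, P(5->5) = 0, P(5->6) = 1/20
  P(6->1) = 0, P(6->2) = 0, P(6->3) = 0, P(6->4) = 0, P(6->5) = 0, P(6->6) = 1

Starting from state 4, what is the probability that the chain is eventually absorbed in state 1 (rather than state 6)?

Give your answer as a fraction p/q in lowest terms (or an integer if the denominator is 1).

Let a_i = P(absorbed in 1 | start in state i).
Boundary conditions: a_1 = 1, a_6 = 0.
For each transient state i, a_i = sum_j P(i->j) * a_j:
  a_2 = 7/20*a_1 + 1/10*a_2 + 1/5*a_3 + 1/20*a_4 + 3/10*a_5 + 0*a_6
  a_3 = 1/20*a_1 + 1/4*a_2 + 1/10*a_3 + 7/20*a_4 + 3/20*a_5 + 1/10*a_6
  a_4 = 1/20*a_1 + 2/5*a_2 + 9/20*a_3 + 1/20*a_4 + 1/20*a_5 + 0*a_6
  a_5 = 1/2*a_1 + 7/20*a_2 + 0*a_3 + 1/10*a_4 + 0*a_5 + 1/20*a_6

Substituting a_1 = 1 and a_6 = 0, rearrange to (I - Q) a = r where r[i] = P(i -> 1):
  [9/10, -1/5, -1/20, -3/10] . (a_2, a_3, a_4, a_5) = 7/20
  [-1/4, 9/10, -7/20, -3/20] . (a_2, a_3, a_4, a_5) = 1/20
  [-2/5, -9/20, 19/20, -1/20] . (a_2, a_3, a_4, a_5) = 1/20
  [-7/20, 0, -1/10, 1] . (a_2, a_3, a_4, a_5) = 1/2

Solving yields:
  a_2 = 12228/13343
  a_3 = 10638/13343
  a_4 = 11527/13343
  a_5 = 12104/13343

Starting state is 4, so the absorption probability is a_4 = 11527/13343.

Answer: 11527/13343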